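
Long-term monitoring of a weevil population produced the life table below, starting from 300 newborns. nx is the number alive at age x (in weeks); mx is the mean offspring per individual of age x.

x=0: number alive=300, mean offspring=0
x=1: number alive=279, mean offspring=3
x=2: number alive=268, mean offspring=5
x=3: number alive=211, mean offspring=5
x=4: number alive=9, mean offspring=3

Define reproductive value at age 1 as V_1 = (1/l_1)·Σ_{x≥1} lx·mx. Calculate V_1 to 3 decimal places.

11.681

lx = nx/n0 = nx/300: 1, 0.93, 0.89333…, 0.70333…, 0.03
lx·mx for x ≥ 1: 2.79, 4.466667…, 3.516667…, 0.09 → sum = 10.863333…
V_1 = 10.863333… / l_1 = 10.863333… / 0.93 = 11.681004… → 11.681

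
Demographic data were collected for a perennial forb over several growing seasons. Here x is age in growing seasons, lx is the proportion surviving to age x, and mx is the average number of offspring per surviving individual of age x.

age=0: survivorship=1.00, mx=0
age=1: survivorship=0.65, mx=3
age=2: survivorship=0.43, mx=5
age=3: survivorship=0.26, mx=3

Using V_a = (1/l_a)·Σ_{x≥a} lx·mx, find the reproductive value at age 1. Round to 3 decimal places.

lx·mx for x ≥ 1: 1.95, 2.15, 0.78 → sum = 4.88
V_1 = 4.88 / l_1 = 4.88 / 0.65 = 7.507692… → 7.508

7.508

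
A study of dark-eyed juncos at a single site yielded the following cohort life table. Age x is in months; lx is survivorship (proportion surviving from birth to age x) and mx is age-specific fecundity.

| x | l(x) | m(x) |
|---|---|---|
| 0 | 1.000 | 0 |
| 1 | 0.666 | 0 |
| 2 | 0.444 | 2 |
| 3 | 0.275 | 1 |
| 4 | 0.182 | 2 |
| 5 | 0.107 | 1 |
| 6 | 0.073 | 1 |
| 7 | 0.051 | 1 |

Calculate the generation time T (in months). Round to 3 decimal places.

lx·mx: 0, 0, 0.888, 0.275, 0.364, 0.107, 0.073, 0.051 → R0 = 1.758
x·lx·mx: 0, 0, 1.776, 0.825, 1.456, 0.535, 0.438, 0.357 → Σ = 5.387
T = 5.387 / 1.758 = 3.064278… → 3.064

3.064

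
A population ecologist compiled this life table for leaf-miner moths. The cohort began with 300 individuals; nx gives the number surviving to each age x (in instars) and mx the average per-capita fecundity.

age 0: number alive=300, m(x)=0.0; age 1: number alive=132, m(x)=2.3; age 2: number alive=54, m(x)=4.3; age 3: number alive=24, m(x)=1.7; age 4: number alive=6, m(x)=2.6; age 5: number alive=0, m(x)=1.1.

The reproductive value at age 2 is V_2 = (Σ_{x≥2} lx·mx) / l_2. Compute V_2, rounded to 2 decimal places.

5.34

lx = nx/n0 = nx/300: 1, 0.44, 0.18, 0.08, 0.02, 0
lx·mx for x ≥ 2: 0.774, 0.136, 0.052, 0 → sum = 0.962
V_2 = 0.962 / l_2 = 0.962 / 0.18 = 5.344444… → 5.34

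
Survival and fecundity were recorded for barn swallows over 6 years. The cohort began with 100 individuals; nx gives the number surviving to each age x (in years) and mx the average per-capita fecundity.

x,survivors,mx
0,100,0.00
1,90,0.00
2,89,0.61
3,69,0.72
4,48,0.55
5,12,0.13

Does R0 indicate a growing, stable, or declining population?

growing

lx = nx/n0 = nx/100: 1, 0.9, 0.89, 0.69, 0.48, 0.12
R0 = Σ lx·mx = 0 + 0 + 0.5429 + 0.4968 + 0.264 + 0.0156 = 1.3193
R0 > 1, so the population is growing.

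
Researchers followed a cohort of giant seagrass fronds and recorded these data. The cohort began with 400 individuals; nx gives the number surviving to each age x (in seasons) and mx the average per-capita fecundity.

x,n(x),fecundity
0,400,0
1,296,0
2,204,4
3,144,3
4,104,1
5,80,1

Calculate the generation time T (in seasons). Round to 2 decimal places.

lx = nx/n0 = nx/400: 1, 0.74, 0.51, 0.36, 0.26, 0.2
lx·mx: 0, 0, 2.04, 1.08, 0.26, 0.2 → R0 = 3.58
x·lx·mx: 0, 0, 4.08, 3.24, 1.04, 1 → Σ = 9.36
T = 9.36 / 3.58 = 2.614525… → 2.61

2.61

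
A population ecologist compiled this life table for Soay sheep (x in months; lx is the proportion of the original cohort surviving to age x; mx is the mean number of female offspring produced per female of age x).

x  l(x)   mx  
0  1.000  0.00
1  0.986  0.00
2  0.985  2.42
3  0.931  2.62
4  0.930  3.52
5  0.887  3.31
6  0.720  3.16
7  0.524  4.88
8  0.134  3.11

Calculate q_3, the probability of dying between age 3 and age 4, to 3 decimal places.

0.001

q_3 = (l_3 − l_4) / l_3 = (0.931 − 0.93) / 0.931
     = 0.001 / 0.931 = 0.001074… → 0.001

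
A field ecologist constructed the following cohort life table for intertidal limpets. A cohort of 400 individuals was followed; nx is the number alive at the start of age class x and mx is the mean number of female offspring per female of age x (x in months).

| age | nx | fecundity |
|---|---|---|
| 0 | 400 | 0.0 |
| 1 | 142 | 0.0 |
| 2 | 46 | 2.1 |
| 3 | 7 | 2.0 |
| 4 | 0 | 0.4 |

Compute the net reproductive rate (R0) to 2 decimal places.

0.28

lx = nx/n0 = nx/400: 1, 0.355, 0.115, 0.0175, 0
lx·mx by age: 0, 0, 0.2415, 0.035, 0
R0 = Σ lx·mx = 0.2765 → 0.28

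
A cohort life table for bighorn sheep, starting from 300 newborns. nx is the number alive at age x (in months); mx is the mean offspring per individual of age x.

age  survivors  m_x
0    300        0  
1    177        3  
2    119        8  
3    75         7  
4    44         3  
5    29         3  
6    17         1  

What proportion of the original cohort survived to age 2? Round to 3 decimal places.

0.397

l_2 = n_2/n_0 = 119/300 = 0.396667… → 0.397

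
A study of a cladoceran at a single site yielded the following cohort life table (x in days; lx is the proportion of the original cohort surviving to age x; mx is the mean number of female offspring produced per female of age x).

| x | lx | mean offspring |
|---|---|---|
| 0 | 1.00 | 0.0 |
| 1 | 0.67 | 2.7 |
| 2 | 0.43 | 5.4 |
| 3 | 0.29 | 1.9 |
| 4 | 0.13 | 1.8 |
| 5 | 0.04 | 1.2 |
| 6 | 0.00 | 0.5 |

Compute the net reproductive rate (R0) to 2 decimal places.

4.96

lx·mx by age: 0, 1.809, 2.322, 0.551, 0.234, 0.048, 0
R0 = Σ lx·mx = 4.964 → 4.96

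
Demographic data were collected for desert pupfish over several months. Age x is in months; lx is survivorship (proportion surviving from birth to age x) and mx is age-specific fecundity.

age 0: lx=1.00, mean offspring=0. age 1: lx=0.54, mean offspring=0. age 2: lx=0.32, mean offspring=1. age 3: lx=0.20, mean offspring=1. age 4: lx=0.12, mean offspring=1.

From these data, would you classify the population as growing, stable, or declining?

declining

R0 = Σ lx·mx = 0 + 0 + 0.32 + 0.2 + 0.12 = 0.64
R0 < 1, so the population is declining.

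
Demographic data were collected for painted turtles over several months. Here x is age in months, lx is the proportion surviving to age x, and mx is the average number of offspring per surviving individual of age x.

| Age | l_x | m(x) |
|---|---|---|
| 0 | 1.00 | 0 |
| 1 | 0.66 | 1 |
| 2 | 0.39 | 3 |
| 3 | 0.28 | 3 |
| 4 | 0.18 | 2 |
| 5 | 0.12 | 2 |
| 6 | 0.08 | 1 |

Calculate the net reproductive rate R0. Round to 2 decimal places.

lx·mx by age: 0, 0.66, 1.17, 0.84, 0.36, 0.24, 0.08
R0 = Σ lx·mx = 3.35 → 3.35

3.35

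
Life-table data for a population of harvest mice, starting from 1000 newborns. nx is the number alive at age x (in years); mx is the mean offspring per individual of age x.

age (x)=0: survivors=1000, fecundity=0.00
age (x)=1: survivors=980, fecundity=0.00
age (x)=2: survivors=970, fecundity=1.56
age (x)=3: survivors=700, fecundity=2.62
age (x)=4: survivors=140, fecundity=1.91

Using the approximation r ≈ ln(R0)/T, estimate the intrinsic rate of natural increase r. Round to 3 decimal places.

lx = nx/n0 = nx/1000: 1, 0.98, 0.97, 0.7, 0.14
R0 = Σ lx·mx = 0 + 0 + 1.5132 + 1.834 + 0.2674 = 3.6146
Σ x·lx·mx = 9.598; T = 9.598/3.6146 = 2.65534…
r ≈ ln(R0)/T = ln(3.6146)/2.65534… = 0.48392… → 0.484

0.484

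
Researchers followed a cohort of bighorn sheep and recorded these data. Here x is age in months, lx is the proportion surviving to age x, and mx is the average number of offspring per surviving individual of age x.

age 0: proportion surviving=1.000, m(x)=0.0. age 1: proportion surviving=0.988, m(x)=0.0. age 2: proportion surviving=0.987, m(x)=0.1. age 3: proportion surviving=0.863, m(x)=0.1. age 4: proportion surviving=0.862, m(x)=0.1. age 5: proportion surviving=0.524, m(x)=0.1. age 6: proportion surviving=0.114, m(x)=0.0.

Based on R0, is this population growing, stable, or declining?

R0 = Σ lx·mx = 0 + 0 + 0.0987 + 0.0863 + 0.0862 + 0.0524 + 0 = 0.3236
R0 < 1, so the population is declining.

declining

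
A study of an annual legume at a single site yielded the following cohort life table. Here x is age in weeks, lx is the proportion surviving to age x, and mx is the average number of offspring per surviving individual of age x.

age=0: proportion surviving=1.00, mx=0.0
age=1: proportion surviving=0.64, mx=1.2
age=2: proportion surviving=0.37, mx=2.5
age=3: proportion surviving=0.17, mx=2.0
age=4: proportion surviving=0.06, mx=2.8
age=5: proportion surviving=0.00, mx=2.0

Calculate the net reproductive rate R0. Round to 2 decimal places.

2.20

lx·mx by age: 0, 0.768, 0.925, 0.34, 0.168, 0
R0 = Σ lx·mx = 2.201 → 2.20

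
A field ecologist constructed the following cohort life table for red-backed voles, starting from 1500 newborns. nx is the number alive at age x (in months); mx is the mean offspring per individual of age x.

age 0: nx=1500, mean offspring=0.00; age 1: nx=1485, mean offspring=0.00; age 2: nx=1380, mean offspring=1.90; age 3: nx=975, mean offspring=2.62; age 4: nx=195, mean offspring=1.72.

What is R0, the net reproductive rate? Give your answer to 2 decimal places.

lx = nx/n0 = nx/1500: 1, 0.99, 0.92, 0.65, 0.13
lx·mx by age: 0, 0, 1.748, 1.703, 0.2236
R0 = Σ lx·mx = 3.6746 → 3.67

3.67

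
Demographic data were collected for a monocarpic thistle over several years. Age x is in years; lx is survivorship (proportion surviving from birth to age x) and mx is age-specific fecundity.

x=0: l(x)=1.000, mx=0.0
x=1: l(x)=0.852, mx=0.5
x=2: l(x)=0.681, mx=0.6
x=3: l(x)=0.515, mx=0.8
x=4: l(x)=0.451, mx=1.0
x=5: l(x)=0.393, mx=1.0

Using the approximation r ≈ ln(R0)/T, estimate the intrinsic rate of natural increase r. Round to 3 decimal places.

R0 = Σ lx·mx = 0 + 0.426 + 0.4086 + 0.412 + 0.451 + 0.393 = 2.0906
Σ x·lx·mx = 6.2482; T = 6.2482/2.0906 = 2.98871…
r ≈ ln(R0)/T = ln(2.0906)/2.98871… = 0.24675… → 0.247

0.247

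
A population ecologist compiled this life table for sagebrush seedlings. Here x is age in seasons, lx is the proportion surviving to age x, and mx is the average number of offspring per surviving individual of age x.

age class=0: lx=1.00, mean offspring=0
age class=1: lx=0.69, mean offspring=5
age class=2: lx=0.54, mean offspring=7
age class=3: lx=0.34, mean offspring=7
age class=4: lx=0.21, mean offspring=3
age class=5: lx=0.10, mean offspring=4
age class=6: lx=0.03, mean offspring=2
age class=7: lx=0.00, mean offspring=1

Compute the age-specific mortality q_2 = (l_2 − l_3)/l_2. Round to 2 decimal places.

0.37

q_2 = (l_2 − l_3) / l_2 = (0.54 − 0.34) / 0.54
     = 0.2 / 0.54 = 0.37037… → 0.37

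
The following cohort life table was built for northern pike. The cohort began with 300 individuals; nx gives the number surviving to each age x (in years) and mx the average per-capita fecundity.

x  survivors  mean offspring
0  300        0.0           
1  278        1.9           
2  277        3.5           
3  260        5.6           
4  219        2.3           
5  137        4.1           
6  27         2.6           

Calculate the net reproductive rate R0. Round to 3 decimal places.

lx = nx/n0 = nx/300: 1, 0.92667…, 0.92333…, 0.86667…, 0.73, 0.45667…, 0.09
lx·mx by age: 0, 1.760667…, 3.231667…, 4.853333…, 1.679, 1.872333…, 0.234
R0 = Σ lx·mx = 13.631… → 13.631

13.631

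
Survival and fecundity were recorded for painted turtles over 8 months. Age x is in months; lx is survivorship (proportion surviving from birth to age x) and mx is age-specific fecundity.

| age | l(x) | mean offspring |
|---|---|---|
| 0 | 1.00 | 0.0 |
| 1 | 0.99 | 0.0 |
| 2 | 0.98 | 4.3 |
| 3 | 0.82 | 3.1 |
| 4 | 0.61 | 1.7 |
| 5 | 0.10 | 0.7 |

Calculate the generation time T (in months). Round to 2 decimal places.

2.61

lx·mx: 0, 0, 4.214, 2.542, 1.037, 0.07 → R0 = 7.863
x·lx·mx: 0, 0, 8.428, 7.626, 4.148, 0.35 → Σ = 20.552
T = 20.552 / 7.863 = 2.613761… → 2.61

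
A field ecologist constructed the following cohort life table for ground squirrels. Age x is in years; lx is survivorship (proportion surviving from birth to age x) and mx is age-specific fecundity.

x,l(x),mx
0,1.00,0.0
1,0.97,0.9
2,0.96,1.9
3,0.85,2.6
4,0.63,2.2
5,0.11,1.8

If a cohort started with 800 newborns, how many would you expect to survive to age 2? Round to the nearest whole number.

Expected survivors = N0 · l_2 = 800 × 0.96 = 768 → 768

768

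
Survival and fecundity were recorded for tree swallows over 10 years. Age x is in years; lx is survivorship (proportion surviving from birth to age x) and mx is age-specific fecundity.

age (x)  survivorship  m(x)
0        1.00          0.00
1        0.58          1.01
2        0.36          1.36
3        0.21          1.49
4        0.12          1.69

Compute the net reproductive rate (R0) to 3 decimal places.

1.591

lx·mx by age: 0, 0.5858, 0.4896, 0.3129, 0.2028
R0 = Σ lx·mx = 1.5911 → 1.591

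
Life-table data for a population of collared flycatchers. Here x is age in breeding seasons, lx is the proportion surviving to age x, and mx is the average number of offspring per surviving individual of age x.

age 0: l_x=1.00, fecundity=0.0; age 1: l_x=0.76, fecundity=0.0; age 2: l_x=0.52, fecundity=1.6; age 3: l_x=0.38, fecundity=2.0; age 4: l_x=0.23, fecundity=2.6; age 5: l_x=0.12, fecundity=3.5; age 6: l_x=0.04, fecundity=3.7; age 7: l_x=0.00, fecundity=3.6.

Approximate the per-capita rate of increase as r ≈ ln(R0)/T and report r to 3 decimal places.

0.300

R0 = Σ lx·mx = 0 + 0 + 0.832 + 0.76 + 0.598 + 0.42 + 0.148 + 0 = 2.758
Σ x·lx·mx = 9.324; T = 9.324/2.758 = 3.38071…
r ≈ ln(R0)/T = ln(2.758)/3.38071… = 0.30009… → 0.300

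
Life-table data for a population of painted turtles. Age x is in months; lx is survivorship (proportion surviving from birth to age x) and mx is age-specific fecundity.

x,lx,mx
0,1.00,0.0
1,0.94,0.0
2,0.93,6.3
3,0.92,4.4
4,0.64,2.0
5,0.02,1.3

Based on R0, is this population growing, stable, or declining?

growing

R0 = Σ lx·mx = 0 + 0 + 5.859 + 4.048 + 1.28 + 0.026 = 11.213
R0 > 1, so the population is growing.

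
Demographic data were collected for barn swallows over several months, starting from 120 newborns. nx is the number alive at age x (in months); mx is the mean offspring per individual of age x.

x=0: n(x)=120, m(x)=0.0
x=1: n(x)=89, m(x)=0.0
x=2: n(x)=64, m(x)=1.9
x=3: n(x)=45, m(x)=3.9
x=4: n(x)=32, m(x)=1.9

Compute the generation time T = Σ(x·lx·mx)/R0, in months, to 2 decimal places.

2.83

lx = nx/n0 = nx/120: 1, 0.74167…, 0.53333…, 0.375, 0.26667…
lx·mx: 0, 0, 1.013333…, 1.4625, 0.506667… → R0 = 2.9825…
x·lx·mx: 0, 0, 2.026667…, 4.3875, 2.026667… → Σ = 8.440833…
T = 8.440833… / 2.9825… = 2.83012… → 2.83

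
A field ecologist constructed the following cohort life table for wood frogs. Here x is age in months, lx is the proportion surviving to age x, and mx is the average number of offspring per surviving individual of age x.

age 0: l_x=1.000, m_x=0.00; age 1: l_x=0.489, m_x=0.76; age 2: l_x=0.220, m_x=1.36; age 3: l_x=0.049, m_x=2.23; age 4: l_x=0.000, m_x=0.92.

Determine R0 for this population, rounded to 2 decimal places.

0.78

lx·mx by age: 0, 0.37164, 0.2992, 0.10927, 0
R0 = Σ lx·mx = 0.78011 → 0.78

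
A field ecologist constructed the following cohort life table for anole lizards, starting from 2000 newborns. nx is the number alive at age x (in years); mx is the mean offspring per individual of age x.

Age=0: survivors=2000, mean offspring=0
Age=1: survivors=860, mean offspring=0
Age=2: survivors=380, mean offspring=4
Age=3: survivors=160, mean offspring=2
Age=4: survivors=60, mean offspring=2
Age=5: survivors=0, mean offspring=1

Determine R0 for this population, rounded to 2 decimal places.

0.98

lx = nx/n0 = nx/2000: 1, 0.43, 0.19, 0.08, 0.03, 0
lx·mx by age: 0, 0, 0.76, 0.16, 0.06, 0
R0 = Σ lx·mx = 0.98 → 0.98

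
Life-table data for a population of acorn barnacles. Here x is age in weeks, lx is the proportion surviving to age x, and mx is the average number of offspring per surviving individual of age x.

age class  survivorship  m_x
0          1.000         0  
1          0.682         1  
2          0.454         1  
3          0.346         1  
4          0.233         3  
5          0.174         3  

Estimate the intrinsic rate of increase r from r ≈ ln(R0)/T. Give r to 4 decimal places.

0.3345

R0 = Σ lx·mx = 0 + 0.682 + 0.454 + 0.346 + 0.699 + 0.522 = 2.703
Σ x·lx·mx = 8.034; T = 8.034/2.703 = 2.97225…
r ≈ ln(R0)/T = ln(2.703)/2.97225… = 0.334548… → 0.3345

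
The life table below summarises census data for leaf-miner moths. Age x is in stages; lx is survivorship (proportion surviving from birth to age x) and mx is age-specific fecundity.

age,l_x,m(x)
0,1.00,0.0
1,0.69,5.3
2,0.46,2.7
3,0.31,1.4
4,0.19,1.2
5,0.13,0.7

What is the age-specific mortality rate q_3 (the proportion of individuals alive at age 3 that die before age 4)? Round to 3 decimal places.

0.387

q_3 = (l_3 − l_4) / l_3 = (0.31 − 0.19) / 0.31
     = 0.12 / 0.31 = 0.387097… → 0.387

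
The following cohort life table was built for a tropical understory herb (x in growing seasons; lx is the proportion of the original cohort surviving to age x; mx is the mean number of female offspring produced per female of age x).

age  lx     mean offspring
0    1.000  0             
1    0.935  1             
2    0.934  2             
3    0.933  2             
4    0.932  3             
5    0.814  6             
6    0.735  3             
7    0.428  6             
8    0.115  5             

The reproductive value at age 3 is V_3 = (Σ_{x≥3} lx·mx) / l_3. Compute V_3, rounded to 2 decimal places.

15.96

lx·mx for x ≥ 3: 1.866, 2.796, 4.884, 2.205, 2.568, 0.575 → sum = 14.894
V_3 = 14.894 / l_3 = 14.894 / 0.933 = 15.963558… → 15.96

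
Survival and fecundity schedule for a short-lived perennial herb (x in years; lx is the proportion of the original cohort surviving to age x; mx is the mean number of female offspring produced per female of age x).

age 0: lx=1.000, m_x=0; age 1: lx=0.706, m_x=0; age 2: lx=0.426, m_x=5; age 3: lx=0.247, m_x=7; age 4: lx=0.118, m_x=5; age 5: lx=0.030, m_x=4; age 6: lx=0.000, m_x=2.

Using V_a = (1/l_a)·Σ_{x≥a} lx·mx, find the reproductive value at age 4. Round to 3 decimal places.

lx·mx for x ≥ 4: 0.59, 0.12, 0 → sum = 0.71
V_4 = 0.71 / l_4 = 0.71 / 0.118 = 6.016949… → 6.017

6.017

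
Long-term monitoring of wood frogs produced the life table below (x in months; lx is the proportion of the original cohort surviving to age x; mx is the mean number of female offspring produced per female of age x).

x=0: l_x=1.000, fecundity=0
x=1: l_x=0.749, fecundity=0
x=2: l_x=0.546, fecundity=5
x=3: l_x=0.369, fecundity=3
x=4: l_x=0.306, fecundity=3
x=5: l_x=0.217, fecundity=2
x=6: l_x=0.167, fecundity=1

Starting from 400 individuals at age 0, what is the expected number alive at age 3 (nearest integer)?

148

Expected survivors = N0 · l_3 = 400 × 0.369 = 147.6 → 148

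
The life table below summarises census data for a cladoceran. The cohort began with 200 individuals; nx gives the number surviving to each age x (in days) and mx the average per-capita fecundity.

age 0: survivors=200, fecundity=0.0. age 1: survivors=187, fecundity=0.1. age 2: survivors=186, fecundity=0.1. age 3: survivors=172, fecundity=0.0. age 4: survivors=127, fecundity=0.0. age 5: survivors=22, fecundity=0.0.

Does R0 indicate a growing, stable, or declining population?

declining

lx = nx/n0 = nx/200: 1, 0.935, 0.93, 0.86, 0.635, 0.11
R0 = Σ lx·mx = 0 + 0.0935 + 0.093 + 0 + 0 + 0 = 0.1865
R0 < 1, so the population is declining.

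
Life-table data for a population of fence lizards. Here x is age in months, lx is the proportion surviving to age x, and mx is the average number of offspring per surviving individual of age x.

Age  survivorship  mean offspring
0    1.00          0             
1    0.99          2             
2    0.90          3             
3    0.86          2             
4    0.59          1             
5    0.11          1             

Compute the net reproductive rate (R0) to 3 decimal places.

7.100

lx·mx by age: 0, 1.98, 2.7, 1.72, 0.59, 0.11
R0 = Σ lx·mx = 7.1 → 7.100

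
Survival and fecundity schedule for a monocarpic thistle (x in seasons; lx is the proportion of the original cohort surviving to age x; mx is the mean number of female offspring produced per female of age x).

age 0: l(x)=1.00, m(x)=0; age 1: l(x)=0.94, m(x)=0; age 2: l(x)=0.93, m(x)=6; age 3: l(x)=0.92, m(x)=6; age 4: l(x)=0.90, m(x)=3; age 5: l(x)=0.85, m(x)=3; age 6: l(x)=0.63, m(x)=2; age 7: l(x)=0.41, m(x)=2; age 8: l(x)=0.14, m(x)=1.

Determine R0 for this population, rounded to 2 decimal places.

lx·mx by age: 0, 0, 5.58, 5.52, 2.7, 2.55, 1.26, 0.82, 0.14
R0 = Σ lx·mx = 18.57 → 18.57

18.57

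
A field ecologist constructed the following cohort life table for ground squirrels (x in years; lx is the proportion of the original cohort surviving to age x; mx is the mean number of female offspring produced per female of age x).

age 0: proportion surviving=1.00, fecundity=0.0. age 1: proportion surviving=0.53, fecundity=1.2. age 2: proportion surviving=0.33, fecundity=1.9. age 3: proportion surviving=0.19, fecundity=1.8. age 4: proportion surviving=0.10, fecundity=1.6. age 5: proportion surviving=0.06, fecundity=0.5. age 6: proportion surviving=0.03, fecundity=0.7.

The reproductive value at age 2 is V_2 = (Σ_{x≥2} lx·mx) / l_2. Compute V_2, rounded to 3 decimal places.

3.576

lx·mx for x ≥ 2: 0.627, 0.342, 0.16, 0.03, 0.021 → sum = 1.18
V_2 = 1.18 / l_2 = 1.18 / 0.33 = 3.575758… → 3.576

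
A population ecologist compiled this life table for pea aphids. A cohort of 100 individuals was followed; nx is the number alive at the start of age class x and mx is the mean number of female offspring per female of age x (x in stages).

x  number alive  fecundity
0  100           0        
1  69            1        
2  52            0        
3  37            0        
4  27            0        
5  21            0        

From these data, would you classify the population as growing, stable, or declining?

lx = nx/n0 = nx/100: 1, 0.69, 0.52, 0.37, 0.27, 0.21
R0 = Σ lx·mx = 0 + 0.69 + 0 + 0 + 0 + 0 = 0.69
R0 < 1, so the population is declining.

declining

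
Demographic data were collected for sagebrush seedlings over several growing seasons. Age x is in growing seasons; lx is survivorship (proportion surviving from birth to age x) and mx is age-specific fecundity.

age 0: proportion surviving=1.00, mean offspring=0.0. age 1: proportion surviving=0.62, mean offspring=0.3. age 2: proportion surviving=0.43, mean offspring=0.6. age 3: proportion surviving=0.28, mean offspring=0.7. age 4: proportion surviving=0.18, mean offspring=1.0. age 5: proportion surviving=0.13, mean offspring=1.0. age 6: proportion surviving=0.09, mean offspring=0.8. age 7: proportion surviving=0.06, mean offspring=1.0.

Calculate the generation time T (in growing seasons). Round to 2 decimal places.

3.25

lx·mx: 0, 0.186, 0.258, 0.196, 0.18, 0.13, 0.072, 0.06 → R0 = 1.082
x·lx·mx: 0, 0.186, 0.516, 0.588, 0.72, 0.65, 0.432, 0.42 → Σ = 3.512
T = 3.512 / 1.082 = 3.245841… → 3.25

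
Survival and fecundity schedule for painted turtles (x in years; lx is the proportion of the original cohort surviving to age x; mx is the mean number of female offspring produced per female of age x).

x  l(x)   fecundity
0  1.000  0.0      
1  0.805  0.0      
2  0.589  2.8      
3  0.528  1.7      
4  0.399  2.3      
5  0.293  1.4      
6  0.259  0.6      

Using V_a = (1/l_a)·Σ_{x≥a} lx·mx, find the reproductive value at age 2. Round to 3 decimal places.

6.842

lx·mx for x ≥ 2: 1.6492, 0.8976, 0.9177, 0.4102, 0.1554 → sum = 4.0301
V_2 = 4.0301 / l_2 = 4.0301 / 0.589 = 6.842275… → 6.842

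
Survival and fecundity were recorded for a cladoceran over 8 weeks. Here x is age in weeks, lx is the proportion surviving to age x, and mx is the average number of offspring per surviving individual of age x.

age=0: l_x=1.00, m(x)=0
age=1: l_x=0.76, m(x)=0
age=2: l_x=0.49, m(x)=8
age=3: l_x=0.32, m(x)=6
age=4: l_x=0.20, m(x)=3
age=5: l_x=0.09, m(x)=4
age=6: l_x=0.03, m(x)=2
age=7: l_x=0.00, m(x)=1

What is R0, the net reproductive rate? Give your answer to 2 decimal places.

6.86

lx·mx by age: 0, 0, 3.92, 1.92, 0.6, 0.36, 0.06, 0
R0 = Σ lx·mx = 6.86 → 6.86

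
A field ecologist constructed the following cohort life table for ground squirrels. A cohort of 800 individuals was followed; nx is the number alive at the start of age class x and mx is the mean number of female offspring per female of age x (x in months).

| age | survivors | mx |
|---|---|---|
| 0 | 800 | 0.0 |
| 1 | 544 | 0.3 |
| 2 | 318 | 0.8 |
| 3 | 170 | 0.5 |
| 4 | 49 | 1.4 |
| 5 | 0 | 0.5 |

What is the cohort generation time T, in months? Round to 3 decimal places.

2.103

lx = nx/n0 = nx/800: 1, 0.68, 0.3975, 0.2125, 0.06125, 0
lx·mx: 0, 0.204, 0.318, 0.10625, 0.08575, 0 → R0 = 0.714
x·lx·mx: 0, 0.204, 0.636, 0.31875, 0.343, 0 → Σ = 1.50175
T = 1.50175 / 0.714 = 2.103291… → 2.103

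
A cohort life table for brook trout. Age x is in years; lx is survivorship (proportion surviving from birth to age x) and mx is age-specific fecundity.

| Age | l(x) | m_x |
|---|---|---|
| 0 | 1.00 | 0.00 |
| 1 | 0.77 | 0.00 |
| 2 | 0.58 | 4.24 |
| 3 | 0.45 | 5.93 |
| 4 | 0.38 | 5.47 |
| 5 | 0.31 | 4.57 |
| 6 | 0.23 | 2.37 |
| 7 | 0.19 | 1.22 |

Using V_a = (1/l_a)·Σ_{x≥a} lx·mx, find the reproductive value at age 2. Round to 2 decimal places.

lx·mx for x ≥ 2: 2.4592, 2.6685, 2.0786, 1.4167, 0.5451, 0.2318 → sum = 9.3999
V_2 = 9.3999 / l_2 = 9.3999 / 0.58 = 16.206724… → 16.21

16.21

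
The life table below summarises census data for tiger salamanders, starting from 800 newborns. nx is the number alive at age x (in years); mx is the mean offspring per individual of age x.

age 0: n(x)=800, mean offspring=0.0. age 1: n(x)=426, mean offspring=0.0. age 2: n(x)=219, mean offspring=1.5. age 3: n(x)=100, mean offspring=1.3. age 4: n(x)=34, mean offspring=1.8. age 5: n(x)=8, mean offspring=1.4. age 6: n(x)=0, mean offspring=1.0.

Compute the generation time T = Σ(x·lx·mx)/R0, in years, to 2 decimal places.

lx = nx/n0 = nx/800: 1, 0.5325, 0.27375, 0.125, 0.0425, 0.01, 0
lx·mx: 0, 0, 0.410625, 0.1625, 0.0765, 0.014, 0 → R0 = 0.663625
x·lx·mx: 0, 0, 0.82125, 0.4875, 0.306, 0.07, 0 → Σ = 1.68475
T = 1.68475 / 0.663625 = 2.538708… → 2.54

2.54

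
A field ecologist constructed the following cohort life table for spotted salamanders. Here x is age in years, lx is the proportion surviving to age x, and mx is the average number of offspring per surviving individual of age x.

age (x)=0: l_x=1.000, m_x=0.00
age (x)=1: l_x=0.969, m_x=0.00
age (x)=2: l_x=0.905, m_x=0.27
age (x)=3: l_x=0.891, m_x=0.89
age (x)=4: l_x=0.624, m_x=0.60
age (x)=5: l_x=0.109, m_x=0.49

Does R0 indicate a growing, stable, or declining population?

growing

R0 = Σ lx·mx = 0 + 0 + 0.24435 + 0.79299 + 0.3744 + 0.05341 = 1.46515
R0 > 1, so the population is growing.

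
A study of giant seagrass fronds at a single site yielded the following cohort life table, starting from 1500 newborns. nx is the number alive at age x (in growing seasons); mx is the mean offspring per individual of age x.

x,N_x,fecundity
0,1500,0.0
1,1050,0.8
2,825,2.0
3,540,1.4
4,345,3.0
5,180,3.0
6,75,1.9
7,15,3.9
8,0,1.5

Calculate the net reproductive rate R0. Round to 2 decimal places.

lx = nx/n0 = nx/1500: 1, 0.7, 0.55, 0.36, 0.23, 0.12, 0.05, 0.01, 0
lx·mx by age: 0, 0.56, 1.1, 0.504, 0.69, 0.36, 0.095, 0.039, 0
R0 = Σ lx·mx = 3.348 → 3.35

3.35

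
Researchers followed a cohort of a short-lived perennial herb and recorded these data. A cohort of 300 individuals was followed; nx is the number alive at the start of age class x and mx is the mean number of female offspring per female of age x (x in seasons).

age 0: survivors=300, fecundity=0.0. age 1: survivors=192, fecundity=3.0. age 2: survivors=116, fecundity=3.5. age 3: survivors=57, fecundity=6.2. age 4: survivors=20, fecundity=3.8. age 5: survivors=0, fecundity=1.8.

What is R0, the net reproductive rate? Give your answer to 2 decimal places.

4.70

lx = nx/n0 = nx/300: 1, 0.64, 0.38667…, 0.19, 0.06667…, 0
lx·mx by age: 0, 1.92, 1.353333…, 1.178, 0.253333…, 0
R0 = Σ lx·mx = 4.704667… → 4.70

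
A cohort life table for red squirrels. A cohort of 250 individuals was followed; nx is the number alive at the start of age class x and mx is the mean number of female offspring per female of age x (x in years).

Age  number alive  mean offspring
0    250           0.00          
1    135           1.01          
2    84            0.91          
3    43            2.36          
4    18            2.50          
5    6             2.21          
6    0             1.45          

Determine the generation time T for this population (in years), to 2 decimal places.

lx = nx/n0 = nx/250: 1, 0.54, 0.336, 0.172, 0.072, 0.024, 0
lx·mx: 0, 0.5454, 0.30576, 0.40592, 0.18, 0.05304, 0 → R0 = 1.49012
x·lx·mx: 0, 0.5454, 0.61152, 1.21776, 0.72, 0.2652, 0 → Σ = 3.35988
T = 3.35988 / 1.49012 = 2.254771… → 2.25

2.25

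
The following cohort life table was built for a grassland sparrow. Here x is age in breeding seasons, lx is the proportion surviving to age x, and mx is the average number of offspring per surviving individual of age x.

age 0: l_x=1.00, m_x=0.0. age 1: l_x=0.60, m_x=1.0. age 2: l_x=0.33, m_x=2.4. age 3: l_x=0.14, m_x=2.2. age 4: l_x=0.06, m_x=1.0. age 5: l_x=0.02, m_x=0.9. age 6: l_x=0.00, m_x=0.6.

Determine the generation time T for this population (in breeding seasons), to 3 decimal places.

1.934

lx·mx: 0, 0.6, 0.792, 0.308, 0.06, 0.018, 0 → R0 = 1.778
x·lx·mx: 0, 0.6, 1.584, 0.924, 0.24, 0.09, 0 → Σ = 3.438
T = 3.438 / 1.778 = 1.933633… → 1.934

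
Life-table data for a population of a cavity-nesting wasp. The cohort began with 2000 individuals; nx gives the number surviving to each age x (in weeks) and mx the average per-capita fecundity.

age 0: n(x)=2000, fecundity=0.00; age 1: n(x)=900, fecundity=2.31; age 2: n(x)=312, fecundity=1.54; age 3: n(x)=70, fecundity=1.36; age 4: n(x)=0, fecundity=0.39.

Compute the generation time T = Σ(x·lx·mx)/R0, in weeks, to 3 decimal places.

1.253

lx = nx/n0 = nx/2000: 1, 0.45, 0.156, 0.035, 0
lx·mx: 0, 1.0395, 0.24024, 0.0476, 0 → R0 = 1.32734
x·lx·mx: 0, 1.0395, 0.48048, 0.1428, 0 → Σ = 1.66278
T = 1.66278 / 1.32734 = 1.252716… → 1.253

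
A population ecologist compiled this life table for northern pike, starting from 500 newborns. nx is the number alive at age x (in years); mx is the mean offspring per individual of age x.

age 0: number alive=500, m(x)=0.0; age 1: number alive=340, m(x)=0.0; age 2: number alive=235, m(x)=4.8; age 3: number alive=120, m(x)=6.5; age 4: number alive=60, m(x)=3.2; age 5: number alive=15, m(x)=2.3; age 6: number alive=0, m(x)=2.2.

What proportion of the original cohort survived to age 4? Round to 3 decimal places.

0.120

l_4 = n_4/n_0 = 60/500 = 0.12 → 0.120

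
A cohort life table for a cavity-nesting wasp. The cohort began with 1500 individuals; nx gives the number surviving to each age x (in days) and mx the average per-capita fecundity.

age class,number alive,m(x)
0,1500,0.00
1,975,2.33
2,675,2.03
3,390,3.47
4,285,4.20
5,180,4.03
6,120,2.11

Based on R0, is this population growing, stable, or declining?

growing

lx = nx/n0 = nx/1500: 1, 0.65, 0.45, 0.26, 0.19, 0.12, 0.08
R0 = Σ lx·mx = 0 + 1.5145 + 0.9135 + 0.9022 + 0.798 + 0.4836 + 0.1688 = 4.7806
R0 > 1, so the population is growing.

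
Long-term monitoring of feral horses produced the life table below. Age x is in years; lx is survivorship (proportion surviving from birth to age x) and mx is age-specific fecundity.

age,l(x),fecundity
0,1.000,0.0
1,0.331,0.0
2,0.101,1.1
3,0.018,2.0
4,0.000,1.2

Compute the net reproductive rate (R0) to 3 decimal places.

0.147

lx·mx by age: 0, 0, 0.1111, 0.036, 0
R0 = Σ lx·mx = 0.1471 → 0.147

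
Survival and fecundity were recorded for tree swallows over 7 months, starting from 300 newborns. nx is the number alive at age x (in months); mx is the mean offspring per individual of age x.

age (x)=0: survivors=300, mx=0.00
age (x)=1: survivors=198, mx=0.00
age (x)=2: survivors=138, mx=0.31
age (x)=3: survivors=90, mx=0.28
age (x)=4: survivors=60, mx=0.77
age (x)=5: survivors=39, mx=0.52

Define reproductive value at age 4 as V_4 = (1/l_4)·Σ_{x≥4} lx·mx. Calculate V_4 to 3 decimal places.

lx = nx/n0 = nx/300: 1, 0.66, 0.46, 0.3, 0.2, 0.13
lx·mx for x ≥ 4: 0.154, 0.0676 → sum = 0.2216
V_4 = 0.2216 / l_4 = 0.2216 / 0.2 = 1.108 → 1.108

1.108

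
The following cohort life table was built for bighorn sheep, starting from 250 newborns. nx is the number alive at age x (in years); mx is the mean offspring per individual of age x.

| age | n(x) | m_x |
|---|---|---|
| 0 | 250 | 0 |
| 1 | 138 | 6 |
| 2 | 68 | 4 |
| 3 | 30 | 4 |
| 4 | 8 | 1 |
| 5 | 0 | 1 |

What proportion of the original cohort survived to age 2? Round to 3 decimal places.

l_2 = n_2/n_0 = 68/250 = 0.272 → 0.272

0.272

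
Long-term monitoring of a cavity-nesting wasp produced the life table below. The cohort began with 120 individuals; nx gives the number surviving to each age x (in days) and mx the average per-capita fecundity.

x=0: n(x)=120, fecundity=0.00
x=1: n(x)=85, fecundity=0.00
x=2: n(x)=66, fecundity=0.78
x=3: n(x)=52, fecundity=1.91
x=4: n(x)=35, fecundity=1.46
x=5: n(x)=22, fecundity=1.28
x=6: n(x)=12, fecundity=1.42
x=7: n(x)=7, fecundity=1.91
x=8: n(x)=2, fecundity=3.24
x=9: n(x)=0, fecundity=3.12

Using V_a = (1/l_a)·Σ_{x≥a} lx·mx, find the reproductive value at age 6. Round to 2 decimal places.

lx = nx/n0 = nx/120: 1, 0.70833…, 0.55, 0.43333…, 0.29167…, 0.18333…, 0.1, 0.05833…, 0.01667…, 0
lx·mx for x ≥ 6: 0.142, 0.111417…, 0.054…, 0 → sum = 0.307417…
V_6 = 0.307417… / l_6 = 0.307417… / 0.1 = 3.074167… → 3.07

3.07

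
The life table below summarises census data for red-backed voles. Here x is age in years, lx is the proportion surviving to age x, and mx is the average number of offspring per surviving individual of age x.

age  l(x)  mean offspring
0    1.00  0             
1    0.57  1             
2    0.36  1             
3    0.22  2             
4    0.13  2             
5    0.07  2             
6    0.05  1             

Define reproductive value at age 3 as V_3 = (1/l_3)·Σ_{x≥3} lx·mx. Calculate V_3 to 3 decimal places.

lx·mx for x ≥ 3: 0.44, 0.26, 0.14, 0.05 → sum = 0.89
V_3 = 0.89 / l_3 = 0.89 / 0.22 = 4.045455… → 4.045

4.045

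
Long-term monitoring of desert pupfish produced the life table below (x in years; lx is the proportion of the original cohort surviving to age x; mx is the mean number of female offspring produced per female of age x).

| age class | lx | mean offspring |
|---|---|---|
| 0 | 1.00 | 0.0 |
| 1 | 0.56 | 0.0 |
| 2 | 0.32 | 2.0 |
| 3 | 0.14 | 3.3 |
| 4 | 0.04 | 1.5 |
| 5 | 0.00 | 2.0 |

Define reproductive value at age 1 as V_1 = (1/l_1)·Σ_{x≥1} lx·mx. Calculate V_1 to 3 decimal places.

2.075

lx·mx for x ≥ 1: 0, 0.64, 0.462, 0.06, 0 → sum = 1.162
V_1 = 1.162 / l_1 = 1.162 / 0.56 = 2.075 → 2.075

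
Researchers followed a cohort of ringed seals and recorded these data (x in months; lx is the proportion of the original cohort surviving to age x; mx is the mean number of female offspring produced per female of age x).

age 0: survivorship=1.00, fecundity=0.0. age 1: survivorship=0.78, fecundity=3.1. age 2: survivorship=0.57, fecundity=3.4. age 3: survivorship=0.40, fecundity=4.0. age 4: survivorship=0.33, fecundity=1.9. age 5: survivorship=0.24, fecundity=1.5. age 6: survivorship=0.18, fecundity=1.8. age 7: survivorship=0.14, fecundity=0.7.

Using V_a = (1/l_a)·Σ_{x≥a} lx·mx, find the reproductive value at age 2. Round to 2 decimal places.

lx·mx for x ≥ 2: 1.938, 1.6, 0.627, 0.36, 0.324, 0.098 → sum = 4.947
V_2 = 4.947 / l_2 = 4.947 / 0.57 = 8.678947… → 8.68

8.68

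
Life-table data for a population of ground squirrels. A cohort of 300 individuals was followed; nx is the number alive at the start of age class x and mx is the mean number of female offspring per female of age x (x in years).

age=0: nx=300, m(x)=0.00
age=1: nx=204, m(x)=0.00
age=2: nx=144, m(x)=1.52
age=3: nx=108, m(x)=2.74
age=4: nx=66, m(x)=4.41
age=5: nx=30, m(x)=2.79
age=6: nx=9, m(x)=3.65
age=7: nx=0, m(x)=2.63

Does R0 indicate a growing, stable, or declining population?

growing

lx = nx/n0 = nx/300: 1, 0.68, 0.48, 0.36, 0.22, 0.1, 0.03, 0
R0 = Σ lx·mx = 0 + 0 + 0.7296 + 0.9864 + 0.9702 + 0.279 + 0.1095 + 0 = 3.0747
R0 > 1, so the population is growing.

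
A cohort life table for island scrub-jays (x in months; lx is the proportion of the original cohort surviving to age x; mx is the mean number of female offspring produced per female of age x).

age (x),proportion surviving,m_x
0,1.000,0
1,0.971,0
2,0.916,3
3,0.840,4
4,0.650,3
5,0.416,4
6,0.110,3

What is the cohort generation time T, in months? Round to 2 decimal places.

lx·mx: 0, 0, 2.748, 3.36, 1.95, 1.664, 0.33 → R0 = 10.052
x·lx·mx: 0, 0, 5.496, 10.08, 7.8, 8.32, 1.98 → Σ = 33.676
T = 33.676 / 10.052 = 3.350179… → 3.35

3.35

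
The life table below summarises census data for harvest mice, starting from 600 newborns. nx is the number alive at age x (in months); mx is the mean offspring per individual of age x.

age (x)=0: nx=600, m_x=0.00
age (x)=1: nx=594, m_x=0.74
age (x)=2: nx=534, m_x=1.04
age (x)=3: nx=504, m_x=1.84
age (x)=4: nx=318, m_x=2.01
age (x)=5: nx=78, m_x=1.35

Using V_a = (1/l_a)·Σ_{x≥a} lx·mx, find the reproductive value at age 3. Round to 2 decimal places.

3.32

lx = nx/n0 = nx/600: 1, 0.99, 0.89, 0.84, 0.53, 0.13
lx·mx for x ≥ 3: 1.5456, 1.0653, 0.1755 → sum = 2.7864
V_3 = 2.7864 / l_3 = 2.7864 / 0.84 = 3.317143… → 3.32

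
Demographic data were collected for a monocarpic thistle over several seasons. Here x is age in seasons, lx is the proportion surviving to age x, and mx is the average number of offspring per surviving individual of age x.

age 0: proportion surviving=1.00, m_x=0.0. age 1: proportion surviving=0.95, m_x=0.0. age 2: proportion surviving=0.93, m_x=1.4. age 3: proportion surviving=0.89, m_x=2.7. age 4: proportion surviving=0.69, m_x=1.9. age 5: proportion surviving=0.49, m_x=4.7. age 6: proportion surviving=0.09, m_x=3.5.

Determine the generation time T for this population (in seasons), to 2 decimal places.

3.73

lx·mx: 0, 0, 1.302, 2.403, 1.311, 2.303, 0.315 → R0 = 7.634
x·lx·mx: 0, 0, 2.604, 7.209, 5.244, 11.515, 1.89 → Σ = 28.462
T = 28.462 / 7.634 = 3.728321… → 3.73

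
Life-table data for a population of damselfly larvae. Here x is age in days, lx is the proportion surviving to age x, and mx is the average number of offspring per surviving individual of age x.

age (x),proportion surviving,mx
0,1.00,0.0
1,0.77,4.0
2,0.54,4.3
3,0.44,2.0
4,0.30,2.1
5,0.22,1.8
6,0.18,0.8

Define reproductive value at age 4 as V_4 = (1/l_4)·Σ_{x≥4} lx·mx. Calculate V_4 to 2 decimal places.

lx·mx for x ≥ 4: 0.63, 0.396, 0.144 → sum = 1.17
V_4 = 1.17 / l_4 = 1.17 / 0.3 = 3.9 → 3.90

3.90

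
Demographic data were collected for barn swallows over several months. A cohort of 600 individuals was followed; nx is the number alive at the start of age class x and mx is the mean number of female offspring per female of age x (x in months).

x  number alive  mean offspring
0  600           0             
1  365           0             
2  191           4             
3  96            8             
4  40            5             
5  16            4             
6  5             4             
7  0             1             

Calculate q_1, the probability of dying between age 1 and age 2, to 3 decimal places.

lx = nx/n0 = nx/600: 1, 0.60833…, 0.31833…, 0.16, 0.06667…, 0.02667…, 0.00833…, 0
q_1 = (l_1 − l_2) / l_1 = (0.608333… − 0.318333…) / 0.608333…
     = 0.29… / 0.608333… = 0.476712… → 0.477

0.477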